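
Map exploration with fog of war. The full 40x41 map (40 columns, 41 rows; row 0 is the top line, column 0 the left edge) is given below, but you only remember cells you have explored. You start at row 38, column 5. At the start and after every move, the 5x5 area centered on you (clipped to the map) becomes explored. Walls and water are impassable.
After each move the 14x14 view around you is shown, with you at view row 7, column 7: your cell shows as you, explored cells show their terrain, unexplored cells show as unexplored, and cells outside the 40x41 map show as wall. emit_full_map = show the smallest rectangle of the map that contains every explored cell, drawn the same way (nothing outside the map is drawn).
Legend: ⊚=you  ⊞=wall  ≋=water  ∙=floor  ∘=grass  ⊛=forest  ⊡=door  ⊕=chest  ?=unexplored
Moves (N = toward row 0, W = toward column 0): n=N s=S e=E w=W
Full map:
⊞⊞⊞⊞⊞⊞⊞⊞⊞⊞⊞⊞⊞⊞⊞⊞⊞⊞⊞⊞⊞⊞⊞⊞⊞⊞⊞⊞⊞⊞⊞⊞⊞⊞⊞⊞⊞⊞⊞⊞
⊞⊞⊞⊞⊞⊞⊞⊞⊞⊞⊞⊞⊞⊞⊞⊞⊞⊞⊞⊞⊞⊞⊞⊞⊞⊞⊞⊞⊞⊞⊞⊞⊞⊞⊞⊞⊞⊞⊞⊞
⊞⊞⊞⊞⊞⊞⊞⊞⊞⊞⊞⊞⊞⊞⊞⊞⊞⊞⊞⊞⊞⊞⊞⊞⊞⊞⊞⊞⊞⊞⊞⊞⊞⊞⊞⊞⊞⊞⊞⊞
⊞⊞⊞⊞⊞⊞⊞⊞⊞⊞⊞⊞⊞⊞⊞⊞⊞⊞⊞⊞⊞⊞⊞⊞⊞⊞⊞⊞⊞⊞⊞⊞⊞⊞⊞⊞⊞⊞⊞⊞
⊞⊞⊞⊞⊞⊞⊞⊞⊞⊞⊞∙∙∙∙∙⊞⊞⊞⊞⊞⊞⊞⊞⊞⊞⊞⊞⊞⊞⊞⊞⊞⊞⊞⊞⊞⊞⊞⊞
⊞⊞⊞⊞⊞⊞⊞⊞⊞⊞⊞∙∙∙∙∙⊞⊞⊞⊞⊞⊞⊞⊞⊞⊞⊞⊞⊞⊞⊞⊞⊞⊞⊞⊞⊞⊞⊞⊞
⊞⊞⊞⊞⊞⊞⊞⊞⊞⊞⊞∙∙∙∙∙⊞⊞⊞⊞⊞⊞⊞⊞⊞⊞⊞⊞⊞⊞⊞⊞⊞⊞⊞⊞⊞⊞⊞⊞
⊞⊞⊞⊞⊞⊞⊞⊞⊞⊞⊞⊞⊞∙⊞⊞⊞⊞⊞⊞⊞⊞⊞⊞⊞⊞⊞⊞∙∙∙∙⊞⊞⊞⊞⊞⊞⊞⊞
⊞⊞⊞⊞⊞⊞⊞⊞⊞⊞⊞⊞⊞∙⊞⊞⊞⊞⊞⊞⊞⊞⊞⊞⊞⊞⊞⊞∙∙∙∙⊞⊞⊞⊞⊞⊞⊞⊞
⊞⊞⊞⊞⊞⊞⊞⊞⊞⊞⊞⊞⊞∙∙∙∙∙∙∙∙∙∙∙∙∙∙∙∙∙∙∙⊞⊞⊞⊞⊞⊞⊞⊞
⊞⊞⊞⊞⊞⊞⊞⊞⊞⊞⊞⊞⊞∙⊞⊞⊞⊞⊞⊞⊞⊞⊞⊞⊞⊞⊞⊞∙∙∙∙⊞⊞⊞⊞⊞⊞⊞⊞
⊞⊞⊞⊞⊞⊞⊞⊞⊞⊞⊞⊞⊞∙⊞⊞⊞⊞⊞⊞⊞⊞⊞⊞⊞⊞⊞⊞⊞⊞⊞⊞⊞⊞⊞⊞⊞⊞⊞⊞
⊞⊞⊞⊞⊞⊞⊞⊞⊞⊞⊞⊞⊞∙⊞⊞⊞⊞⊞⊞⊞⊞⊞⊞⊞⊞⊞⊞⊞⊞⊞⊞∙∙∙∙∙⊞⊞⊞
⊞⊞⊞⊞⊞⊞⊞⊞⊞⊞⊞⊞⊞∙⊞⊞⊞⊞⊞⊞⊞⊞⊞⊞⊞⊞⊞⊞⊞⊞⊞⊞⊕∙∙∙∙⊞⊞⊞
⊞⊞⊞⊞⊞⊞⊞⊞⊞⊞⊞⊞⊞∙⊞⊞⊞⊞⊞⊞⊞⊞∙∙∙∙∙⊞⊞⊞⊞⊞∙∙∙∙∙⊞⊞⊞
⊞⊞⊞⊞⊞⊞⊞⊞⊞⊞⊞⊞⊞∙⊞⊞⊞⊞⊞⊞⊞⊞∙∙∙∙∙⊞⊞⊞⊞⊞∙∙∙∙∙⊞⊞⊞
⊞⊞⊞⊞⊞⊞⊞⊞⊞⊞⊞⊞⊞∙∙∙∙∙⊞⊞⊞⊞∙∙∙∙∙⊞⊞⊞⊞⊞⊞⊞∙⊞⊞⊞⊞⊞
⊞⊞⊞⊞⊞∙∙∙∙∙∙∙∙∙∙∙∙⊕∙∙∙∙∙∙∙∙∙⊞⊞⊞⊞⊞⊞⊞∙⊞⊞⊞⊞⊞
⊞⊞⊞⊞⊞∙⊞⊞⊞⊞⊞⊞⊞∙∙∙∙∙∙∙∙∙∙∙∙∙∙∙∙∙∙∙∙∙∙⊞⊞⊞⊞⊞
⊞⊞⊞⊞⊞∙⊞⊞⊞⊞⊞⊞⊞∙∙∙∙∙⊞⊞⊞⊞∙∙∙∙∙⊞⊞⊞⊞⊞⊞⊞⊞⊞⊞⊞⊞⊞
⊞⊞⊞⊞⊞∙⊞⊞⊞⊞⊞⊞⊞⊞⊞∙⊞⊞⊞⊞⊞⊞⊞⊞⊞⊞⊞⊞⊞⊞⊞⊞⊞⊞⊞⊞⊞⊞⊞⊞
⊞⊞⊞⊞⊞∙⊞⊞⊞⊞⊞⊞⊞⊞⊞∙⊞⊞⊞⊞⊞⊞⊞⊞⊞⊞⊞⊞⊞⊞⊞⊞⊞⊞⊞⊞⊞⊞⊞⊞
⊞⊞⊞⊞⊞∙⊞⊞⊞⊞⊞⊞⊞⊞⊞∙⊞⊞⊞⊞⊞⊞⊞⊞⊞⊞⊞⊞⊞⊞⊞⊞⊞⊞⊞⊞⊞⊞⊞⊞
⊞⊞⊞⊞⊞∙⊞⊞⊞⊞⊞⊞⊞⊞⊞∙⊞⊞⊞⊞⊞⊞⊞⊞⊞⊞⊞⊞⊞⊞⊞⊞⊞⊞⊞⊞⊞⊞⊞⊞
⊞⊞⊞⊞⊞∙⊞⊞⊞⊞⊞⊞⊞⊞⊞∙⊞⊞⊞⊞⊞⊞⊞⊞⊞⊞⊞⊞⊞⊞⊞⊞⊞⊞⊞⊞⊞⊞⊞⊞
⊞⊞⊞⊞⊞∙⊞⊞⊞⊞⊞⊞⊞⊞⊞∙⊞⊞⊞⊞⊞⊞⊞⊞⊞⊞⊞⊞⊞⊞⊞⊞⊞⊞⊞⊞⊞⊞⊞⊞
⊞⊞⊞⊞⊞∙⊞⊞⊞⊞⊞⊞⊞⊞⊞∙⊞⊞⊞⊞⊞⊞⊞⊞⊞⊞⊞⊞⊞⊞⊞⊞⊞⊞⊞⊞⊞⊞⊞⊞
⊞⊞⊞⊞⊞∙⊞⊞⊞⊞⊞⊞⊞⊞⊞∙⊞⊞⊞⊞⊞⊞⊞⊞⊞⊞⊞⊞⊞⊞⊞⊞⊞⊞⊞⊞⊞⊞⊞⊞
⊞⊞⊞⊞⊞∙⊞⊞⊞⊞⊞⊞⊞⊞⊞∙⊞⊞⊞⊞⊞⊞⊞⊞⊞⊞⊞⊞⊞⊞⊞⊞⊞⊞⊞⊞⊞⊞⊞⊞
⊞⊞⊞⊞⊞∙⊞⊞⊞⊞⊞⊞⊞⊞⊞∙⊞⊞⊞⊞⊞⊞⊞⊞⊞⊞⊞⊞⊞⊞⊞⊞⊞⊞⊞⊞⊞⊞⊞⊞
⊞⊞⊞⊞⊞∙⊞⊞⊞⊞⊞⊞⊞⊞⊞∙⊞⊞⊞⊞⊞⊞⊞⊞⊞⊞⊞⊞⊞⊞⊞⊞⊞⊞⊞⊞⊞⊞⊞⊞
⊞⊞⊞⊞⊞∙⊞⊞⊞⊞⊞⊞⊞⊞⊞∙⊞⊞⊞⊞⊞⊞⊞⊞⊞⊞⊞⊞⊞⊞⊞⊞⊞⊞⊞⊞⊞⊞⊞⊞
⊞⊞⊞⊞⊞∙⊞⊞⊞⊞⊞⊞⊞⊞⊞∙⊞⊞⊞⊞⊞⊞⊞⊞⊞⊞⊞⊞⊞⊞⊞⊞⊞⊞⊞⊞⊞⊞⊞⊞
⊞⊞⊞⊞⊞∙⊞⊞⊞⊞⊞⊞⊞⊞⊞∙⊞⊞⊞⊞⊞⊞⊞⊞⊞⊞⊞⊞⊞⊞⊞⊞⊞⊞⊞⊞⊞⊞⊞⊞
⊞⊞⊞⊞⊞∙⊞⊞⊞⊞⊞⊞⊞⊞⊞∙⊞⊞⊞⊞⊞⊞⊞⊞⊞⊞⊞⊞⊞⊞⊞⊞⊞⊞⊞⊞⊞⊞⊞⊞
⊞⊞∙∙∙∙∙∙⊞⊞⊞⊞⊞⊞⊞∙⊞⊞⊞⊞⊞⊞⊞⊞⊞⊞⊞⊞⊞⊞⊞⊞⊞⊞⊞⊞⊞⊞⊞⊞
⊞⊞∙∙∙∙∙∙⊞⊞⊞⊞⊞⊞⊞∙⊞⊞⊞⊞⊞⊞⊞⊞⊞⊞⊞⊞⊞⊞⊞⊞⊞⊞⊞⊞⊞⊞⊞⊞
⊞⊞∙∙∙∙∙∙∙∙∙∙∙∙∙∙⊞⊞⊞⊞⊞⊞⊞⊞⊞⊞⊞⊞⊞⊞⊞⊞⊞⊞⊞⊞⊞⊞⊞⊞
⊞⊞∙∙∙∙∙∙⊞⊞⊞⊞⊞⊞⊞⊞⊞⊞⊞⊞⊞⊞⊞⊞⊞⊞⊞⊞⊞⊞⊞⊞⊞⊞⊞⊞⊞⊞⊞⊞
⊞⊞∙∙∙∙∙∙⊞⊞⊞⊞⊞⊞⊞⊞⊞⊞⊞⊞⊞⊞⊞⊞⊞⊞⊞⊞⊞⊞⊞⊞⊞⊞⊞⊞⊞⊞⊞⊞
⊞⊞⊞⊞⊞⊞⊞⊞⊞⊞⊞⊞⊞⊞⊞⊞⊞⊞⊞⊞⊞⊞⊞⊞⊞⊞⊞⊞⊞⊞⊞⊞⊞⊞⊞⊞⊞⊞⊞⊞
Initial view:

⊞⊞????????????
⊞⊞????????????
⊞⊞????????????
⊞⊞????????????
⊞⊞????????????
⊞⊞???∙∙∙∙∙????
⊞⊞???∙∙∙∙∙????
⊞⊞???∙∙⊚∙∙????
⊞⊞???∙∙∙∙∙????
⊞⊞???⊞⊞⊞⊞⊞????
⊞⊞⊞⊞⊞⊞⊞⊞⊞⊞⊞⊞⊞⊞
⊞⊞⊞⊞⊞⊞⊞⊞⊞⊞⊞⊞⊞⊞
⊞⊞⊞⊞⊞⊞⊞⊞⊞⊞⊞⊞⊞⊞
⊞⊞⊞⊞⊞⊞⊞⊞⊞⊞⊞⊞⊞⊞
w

⊞⊞⊞???????????
⊞⊞⊞???????????
⊞⊞⊞???????????
⊞⊞⊞???????????
⊞⊞⊞???????????
⊞⊞⊞??∙∙∙∙∙∙???
⊞⊞⊞??∙∙∙∙∙∙???
⊞⊞⊞??∙∙⊚∙∙∙???
⊞⊞⊞??∙∙∙∙∙∙???
⊞⊞⊞??⊞⊞⊞⊞⊞⊞???
⊞⊞⊞⊞⊞⊞⊞⊞⊞⊞⊞⊞⊞⊞
⊞⊞⊞⊞⊞⊞⊞⊞⊞⊞⊞⊞⊞⊞
⊞⊞⊞⊞⊞⊞⊞⊞⊞⊞⊞⊞⊞⊞
⊞⊞⊞⊞⊞⊞⊞⊞⊞⊞⊞⊞⊞⊞

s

⊞⊞⊞???????????
⊞⊞⊞???????????
⊞⊞⊞???????????
⊞⊞⊞???????????
⊞⊞⊞??∙∙∙∙∙∙???
⊞⊞⊞??∙∙∙∙∙∙???
⊞⊞⊞??∙∙∙∙∙∙???
⊞⊞⊞??∙∙⊚∙∙∙???
⊞⊞⊞??⊞⊞⊞⊞⊞⊞???
⊞⊞⊞⊞⊞⊞⊞⊞⊞⊞⊞⊞⊞⊞
⊞⊞⊞⊞⊞⊞⊞⊞⊞⊞⊞⊞⊞⊞
⊞⊞⊞⊞⊞⊞⊞⊞⊞⊞⊞⊞⊞⊞
⊞⊞⊞⊞⊞⊞⊞⊞⊞⊞⊞⊞⊞⊞
⊞⊞⊞⊞⊞⊞⊞⊞⊞⊞⊞⊞⊞⊞

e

⊞⊞????????????
⊞⊞????????????
⊞⊞????????????
⊞⊞????????????
⊞⊞??∙∙∙∙∙∙????
⊞⊞??∙∙∙∙∙∙????
⊞⊞??∙∙∙∙∙∙????
⊞⊞??∙∙∙⊚∙∙????
⊞⊞??⊞⊞⊞⊞⊞⊞????
⊞⊞⊞⊞⊞⊞⊞⊞⊞⊞⊞⊞⊞⊞
⊞⊞⊞⊞⊞⊞⊞⊞⊞⊞⊞⊞⊞⊞
⊞⊞⊞⊞⊞⊞⊞⊞⊞⊞⊞⊞⊞⊞
⊞⊞⊞⊞⊞⊞⊞⊞⊞⊞⊞⊞⊞⊞
⊞⊞⊞⊞⊞⊞⊞⊞⊞⊞⊞⊞⊞⊞

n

⊞⊞????????????
⊞⊞????????????
⊞⊞????????????
⊞⊞????????????
⊞⊞????????????
⊞⊞??∙∙∙∙∙∙????
⊞⊞??∙∙∙∙∙∙????
⊞⊞??∙∙∙⊚∙∙????
⊞⊞??∙∙∙∙∙∙????
⊞⊞??⊞⊞⊞⊞⊞⊞????
⊞⊞⊞⊞⊞⊞⊞⊞⊞⊞⊞⊞⊞⊞
⊞⊞⊞⊞⊞⊞⊞⊞⊞⊞⊞⊞⊞⊞
⊞⊞⊞⊞⊞⊞⊞⊞⊞⊞⊞⊞⊞⊞
⊞⊞⊞⊞⊞⊞⊞⊞⊞⊞⊞⊞⊞⊞

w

⊞⊞⊞???????????
⊞⊞⊞???????????
⊞⊞⊞???????????
⊞⊞⊞???????????
⊞⊞⊞???????????
⊞⊞⊞??∙∙∙∙∙∙???
⊞⊞⊞??∙∙∙∙∙∙???
⊞⊞⊞??∙∙⊚∙∙∙???
⊞⊞⊞??∙∙∙∙∙∙???
⊞⊞⊞??⊞⊞⊞⊞⊞⊞???
⊞⊞⊞⊞⊞⊞⊞⊞⊞⊞⊞⊞⊞⊞
⊞⊞⊞⊞⊞⊞⊞⊞⊞⊞⊞⊞⊞⊞
⊞⊞⊞⊞⊞⊞⊞⊞⊞⊞⊞⊞⊞⊞
⊞⊞⊞⊞⊞⊞⊞⊞⊞⊞⊞⊞⊞⊞

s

⊞⊞⊞???????????
⊞⊞⊞???????????
⊞⊞⊞???????????
⊞⊞⊞???????????
⊞⊞⊞??∙∙∙∙∙∙???
⊞⊞⊞??∙∙∙∙∙∙???
⊞⊞⊞??∙∙∙∙∙∙???
⊞⊞⊞??∙∙⊚∙∙∙???
⊞⊞⊞??⊞⊞⊞⊞⊞⊞???
⊞⊞⊞⊞⊞⊞⊞⊞⊞⊞⊞⊞⊞⊞
⊞⊞⊞⊞⊞⊞⊞⊞⊞⊞⊞⊞⊞⊞
⊞⊞⊞⊞⊞⊞⊞⊞⊞⊞⊞⊞⊞⊞
⊞⊞⊞⊞⊞⊞⊞⊞⊞⊞⊞⊞⊞⊞
⊞⊞⊞⊞⊞⊞⊞⊞⊞⊞⊞⊞⊞⊞

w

⊞⊞⊞⊞??????????
⊞⊞⊞⊞??????????
⊞⊞⊞⊞??????????
⊞⊞⊞⊞??????????
⊞⊞⊞⊞??∙∙∙∙∙∙??
⊞⊞⊞⊞?⊞∙∙∙∙∙∙??
⊞⊞⊞⊞?⊞∙∙∙∙∙∙??
⊞⊞⊞⊞?⊞∙⊚∙∙∙∙??
⊞⊞⊞⊞?⊞⊞⊞⊞⊞⊞⊞??
⊞⊞⊞⊞⊞⊞⊞⊞⊞⊞⊞⊞⊞⊞
⊞⊞⊞⊞⊞⊞⊞⊞⊞⊞⊞⊞⊞⊞
⊞⊞⊞⊞⊞⊞⊞⊞⊞⊞⊞⊞⊞⊞
⊞⊞⊞⊞⊞⊞⊞⊞⊞⊞⊞⊞⊞⊞
⊞⊞⊞⊞⊞⊞⊞⊞⊞⊞⊞⊞⊞⊞

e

⊞⊞⊞???????????
⊞⊞⊞???????????
⊞⊞⊞???????????
⊞⊞⊞???????????
⊞⊞⊞??∙∙∙∙∙∙???
⊞⊞⊞?⊞∙∙∙∙∙∙???
⊞⊞⊞?⊞∙∙∙∙∙∙???
⊞⊞⊞?⊞∙∙⊚∙∙∙???
⊞⊞⊞?⊞⊞⊞⊞⊞⊞⊞???
⊞⊞⊞⊞⊞⊞⊞⊞⊞⊞⊞⊞⊞⊞
⊞⊞⊞⊞⊞⊞⊞⊞⊞⊞⊞⊞⊞⊞
⊞⊞⊞⊞⊞⊞⊞⊞⊞⊞⊞⊞⊞⊞
⊞⊞⊞⊞⊞⊞⊞⊞⊞⊞⊞⊞⊞⊞
⊞⊞⊞⊞⊞⊞⊞⊞⊞⊞⊞⊞⊞⊞

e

⊞⊞????????????
⊞⊞????????????
⊞⊞????????????
⊞⊞????????????
⊞⊞??∙∙∙∙∙∙????
⊞⊞?⊞∙∙∙∙∙∙????
⊞⊞?⊞∙∙∙∙∙∙????
⊞⊞?⊞∙∙∙⊚∙∙????
⊞⊞?⊞⊞⊞⊞⊞⊞⊞????
⊞⊞⊞⊞⊞⊞⊞⊞⊞⊞⊞⊞⊞⊞
⊞⊞⊞⊞⊞⊞⊞⊞⊞⊞⊞⊞⊞⊞
⊞⊞⊞⊞⊞⊞⊞⊞⊞⊞⊞⊞⊞⊞
⊞⊞⊞⊞⊞⊞⊞⊞⊞⊞⊞⊞⊞⊞
⊞⊞⊞⊞⊞⊞⊞⊞⊞⊞⊞⊞⊞⊞

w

⊞⊞⊞???????????
⊞⊞⊞???????????
⊞⊞⊞???????????
⊞⊞⊞???????????
⊞⊞⊞??∙∙∙∙∙∙???
⊞⊞⊞?⊞∙∙∙∙∙∙???
⊞⊞⊞?⊞∙∙∙∙∙∙???
⊞⊞⊞?⊞∙∙⊚∙∙∙???
⊞⊞⊞?⊞⊞⊞⊞⊞⊞⊞???
⊞⊞⊞⊞⊞⊞⊞⊞⊞⊞⊞⊞⊞⊞
⊞⊞⊞⊞⊞⊞⊞⊞⊞⊞⊞⊞⊞⊞
⊞⊞⊞⊞⊞⊞⊞⊞⊞⊞⊞⊞⊞⊞
⊞⊞⊞⊞⊞⊞⊞⊞⊞⊞⊞⊞⊞⊞
⊞⊞⊞⊞⊞⊞⊞⊞⊞⊞⊞⊞⊞⊞

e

⊞⊞????????????
⊞⊞????????????
⊞⊞????????????
⊞⊞????????????
⊞⊞??∙∙∙∙∙∙????
⊞⊞?⊞∙∙∙∙∙∙????
⊞⊞?⊞∙∙∙∙∙∙????
⊞⊞?⊞∙∙∙⊚∙∙????
⊞⊞?⊞⊞⊞⊞⊞⊞⊞????
⊞⊞⊞⊞⊞⊞⊞⊞⊞⊞⊞⊞⊞⊞
⊞⊞⊞⊞⊞⊞⊞⊞⊞⊞⊞⊞⊞⊞
⊞⊞⊞⊞⊞⊞⊞⊞⊞⊞⊞⊞⊞⊞
⊞⊞⊞⊞⊞⊞⊞⊞⊞⊞⊞⊞⊞⊞
⊞⊞⊞⊞⊞⊞⊞⊞⊞⊞⊞⊞⊞⊞

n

⊞⊞????????????
⊞⊞????????????
⊞⊞????????????
⊞⊞????????????
⊞⊞????????????
⊞⊞??∙∙∙∙∙∙????
⊞⊞?⊞∙∙∙∙∙∙????
⊞⊞?⊞∙∙∙⊚∙∙????
⊞⊞?⊞∙∙∙∙∙∙????
⊞⊞?⊞⊞⊞⊞⊞⊞⊞????
⊞⊞⊞⊞⊞⊞⊞⊞⊞⊞⊞⊞⊞⊞
⊞⊞⊞⊞⊞⊞⊞⊞⊞⊞⊞⊞⊞⊞
⊞⊞⊞⊞⊞⊞⊞⊞⊞⊞⊞⊞⊞⊞
⊞⊞⊞⊞⊞⊞⊞⊞⊞⊞⊞⊞⊞⊞

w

⊞⊞⊞???????????
⊞⊞⊞???????????
⊞⊞⊞???????????
⊞⊞⊞???????????
⊞⊞⊞???????????
⊞⊞⊞??∙∙∙∙∙∙???
⊞⊞⊞?⊞∙∙∙∙∙∙???
⊞⊞⊞?⊞∙∙⊚∙∙∙???
⊞⊞⊞?⊞∙∙∙∙∙∙???
⊞⊞⊞?⊞⊞⊞⊞⊞⊞⊞???
⊞⊞⊞⊞⊞⊞⊞⊞⊞⊞⊞⊞⊞⊞
⊞⊞⊞⊞⊞⊞⊞⊞⊞⊞⊞⊞⊞⊞
⊞⊞⊞⊞⊞⊞⊞⊞⊞⊞⊞⊞⊞⊞
⊞⊞⊞⊞⊞⊞⊞⊞⊞⊞⊞⊞⊞⊞

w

⊞⊞⊞⊞??????????
⊞⊞⊞⊞??????????
⊞⊞⊞⊞??????????
⊞⊞⊞⊞??????????
⊞⊞⊞⊞??????????
⊞⊞⊞⊞?⊞∙∙∙∙∙∙??
⊞⊞⊞⊞?⊞∙∙∙∙∙∙??
⊞⊞⊞⊞?⊞∙⊚∙∙∙∙??
⊞⊞⊞⊞?⊞∙∙∙∙∙∙??
⊞⊞⊞⊞?⊞⊞⊞⊞⊞⊞⊞??
⊞⊞⊞⊞⊞⊞⊞⊞⊞⊞⊞⊞⊞⊞
⊞⊞⊞⊞⊞⊞⊞⊞⊞⊞⊞⊞⊞⊞
⊞⊞⊞⊞⊞⊞⊞⊞⊞⊞⊞⊞⊞⊞
⊞⊞⊞⊞⊞⊞⊞⊞⊞⊞⊞⊞⊞⊞

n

⊞⊞⊞⊞??????????
⊞⊞⊞⊞??????????
⊞⊞⊞⊞??????????
⊞⊞⊞⊞??????????
⊞⊞⊞⊞??????????
⊞⊞⊞⊞?⊞∙∙∙∙????
⊞⊞⊞⊞?⊞∙∙∙∙∙∙??
⊞⊞⊞⊞?⊞∙⊚∙∙∙∙??
⊞⊞⊞⊞?⊞∙∙∙∙∙∙??
⊞⊞⊞⊞?⊞∙∙∙∙∙∙??
⊞⊞⊞⊞?⊞⊞⊞⊞⊞⊞⊞??
⊞⊞⊞⊞⊞⊞⊞⊞⊞⊞⊞⊞⊞⊞
⊞⊞⊞⊞⊞⊞⊞⊞⊞⊞⊞⊞⊞⊞
⊞⊞⊞⊞⊞⊞⊞⊞⊞⊞⊞⊞⊞⊞

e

⊞⊞⊞???????????
⊞⊞⊞???????????
⊞⊞⊞???????????
⊞⊞⊞???????????
⊞⊞⊞???????????
⊞⊞⊞?⊞∙∙∙∙∙????
⊞⊞⊞?⊞∙∙∙∙∙∙???
⊞⊞⊞?⊞∙∙⊚∙∙∙???
⊞⊞⊞?⊞∙∙∙∙∙∙???
⊞⊞⊞?⊞∙∙∙∙∙∙???
⊞⊞⊞?⊞⊞⊞⊞⊞⊞⊞???
⊞⊞⊞⊞⊞⊞⊞⊞⊞⊞⊞⊞⊞⊞
⊞⊞⊞⊞⊞⊞⊞⊞⊞⊞⊞⊞⊞⊞
⊞⊞⊞⊞⊞⊞⊞⊞⊞⊞⊞⊞⊞⊞

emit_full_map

⊞∙∙∙∙∙?
⊞∙∙∙∙∙∙
⊞∙∙⊚∙∙∙
⊞∙∙∙∙∙∙
⊞∙∙∙∙∙∙
⊞⊞⊞⊞⊞⊞⊞


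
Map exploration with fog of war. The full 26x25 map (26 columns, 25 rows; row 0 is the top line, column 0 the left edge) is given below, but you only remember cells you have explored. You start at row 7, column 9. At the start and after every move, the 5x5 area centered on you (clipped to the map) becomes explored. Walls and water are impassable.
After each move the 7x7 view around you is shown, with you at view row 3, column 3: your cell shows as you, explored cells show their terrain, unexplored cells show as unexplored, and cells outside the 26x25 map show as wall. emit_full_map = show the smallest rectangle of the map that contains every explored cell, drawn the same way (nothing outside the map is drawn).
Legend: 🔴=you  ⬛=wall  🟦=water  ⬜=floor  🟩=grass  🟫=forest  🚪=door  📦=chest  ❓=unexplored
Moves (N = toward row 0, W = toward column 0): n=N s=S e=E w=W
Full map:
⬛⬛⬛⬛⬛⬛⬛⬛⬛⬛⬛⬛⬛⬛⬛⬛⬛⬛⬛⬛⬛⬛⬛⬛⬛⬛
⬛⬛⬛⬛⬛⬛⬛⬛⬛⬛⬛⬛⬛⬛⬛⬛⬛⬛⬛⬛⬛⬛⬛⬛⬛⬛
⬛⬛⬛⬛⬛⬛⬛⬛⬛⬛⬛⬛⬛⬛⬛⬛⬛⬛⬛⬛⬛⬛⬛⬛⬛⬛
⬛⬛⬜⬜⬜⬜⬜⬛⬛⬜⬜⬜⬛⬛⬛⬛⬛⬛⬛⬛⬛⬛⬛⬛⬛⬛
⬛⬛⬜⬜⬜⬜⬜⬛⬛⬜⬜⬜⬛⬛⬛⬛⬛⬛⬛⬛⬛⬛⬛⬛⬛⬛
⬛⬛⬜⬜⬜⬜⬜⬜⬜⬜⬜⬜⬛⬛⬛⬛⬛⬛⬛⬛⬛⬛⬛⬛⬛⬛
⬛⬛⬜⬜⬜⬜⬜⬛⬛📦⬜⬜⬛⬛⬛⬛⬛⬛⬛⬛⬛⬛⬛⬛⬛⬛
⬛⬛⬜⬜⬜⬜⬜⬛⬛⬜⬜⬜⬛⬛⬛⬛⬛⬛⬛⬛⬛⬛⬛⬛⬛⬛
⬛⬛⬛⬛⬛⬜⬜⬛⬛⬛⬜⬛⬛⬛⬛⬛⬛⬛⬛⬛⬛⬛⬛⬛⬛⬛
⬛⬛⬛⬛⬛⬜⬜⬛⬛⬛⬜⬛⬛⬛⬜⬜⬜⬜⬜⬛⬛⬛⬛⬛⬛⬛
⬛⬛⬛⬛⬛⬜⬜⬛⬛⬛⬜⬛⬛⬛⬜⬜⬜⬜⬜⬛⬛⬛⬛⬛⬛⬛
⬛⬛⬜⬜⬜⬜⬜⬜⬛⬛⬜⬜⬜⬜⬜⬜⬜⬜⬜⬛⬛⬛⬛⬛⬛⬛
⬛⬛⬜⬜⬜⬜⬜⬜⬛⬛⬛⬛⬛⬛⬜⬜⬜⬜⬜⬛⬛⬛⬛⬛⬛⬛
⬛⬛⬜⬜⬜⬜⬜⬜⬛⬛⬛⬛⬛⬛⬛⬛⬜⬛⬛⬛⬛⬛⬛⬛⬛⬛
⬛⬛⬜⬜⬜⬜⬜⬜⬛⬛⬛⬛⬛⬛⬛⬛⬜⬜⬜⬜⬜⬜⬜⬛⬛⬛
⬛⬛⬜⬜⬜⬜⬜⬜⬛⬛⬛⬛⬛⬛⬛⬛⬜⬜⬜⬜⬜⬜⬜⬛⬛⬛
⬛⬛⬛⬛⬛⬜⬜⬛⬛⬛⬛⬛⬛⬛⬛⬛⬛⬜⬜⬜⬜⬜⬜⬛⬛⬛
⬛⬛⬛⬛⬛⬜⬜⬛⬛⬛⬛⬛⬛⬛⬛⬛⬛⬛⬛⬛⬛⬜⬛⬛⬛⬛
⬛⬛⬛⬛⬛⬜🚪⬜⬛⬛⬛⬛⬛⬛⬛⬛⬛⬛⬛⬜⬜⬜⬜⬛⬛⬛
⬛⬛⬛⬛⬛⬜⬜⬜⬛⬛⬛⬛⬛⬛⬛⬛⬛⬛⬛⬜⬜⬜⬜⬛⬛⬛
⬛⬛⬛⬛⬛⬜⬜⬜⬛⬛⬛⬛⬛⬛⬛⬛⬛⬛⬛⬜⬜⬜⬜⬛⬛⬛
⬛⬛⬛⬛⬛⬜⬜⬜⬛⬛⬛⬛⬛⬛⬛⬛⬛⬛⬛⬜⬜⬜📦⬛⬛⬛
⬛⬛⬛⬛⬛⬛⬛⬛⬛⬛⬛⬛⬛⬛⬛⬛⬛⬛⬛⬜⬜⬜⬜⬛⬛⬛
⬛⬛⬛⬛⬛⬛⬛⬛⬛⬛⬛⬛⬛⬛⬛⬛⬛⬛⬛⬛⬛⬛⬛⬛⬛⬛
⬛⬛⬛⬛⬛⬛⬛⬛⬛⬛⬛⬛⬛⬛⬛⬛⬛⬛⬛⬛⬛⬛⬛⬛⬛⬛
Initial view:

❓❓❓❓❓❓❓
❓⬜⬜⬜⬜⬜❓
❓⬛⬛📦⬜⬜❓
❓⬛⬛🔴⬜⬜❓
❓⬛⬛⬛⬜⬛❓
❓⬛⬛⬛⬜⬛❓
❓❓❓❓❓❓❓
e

❓❓❓❓❓❓❓
⬜⬜⬜⬜⬜⬛❓
⬛⬛📦⬜⬜⬛❓
⬛⬛⬜🔴⬜⬛❓
⬛⬛⬛⬜⬛⬛❓
⬛⬛⬛⬜⬛⬛❓
❓❓❓❓❓❓❓

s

⬜⬜⬜⬜⬜⬛❓
⬛⬛📦⬜⬜⬛❓
⬛⬛⬜⬜⬜⬛❓
⬛⬛⬛🔴⬛⬛❓
⬛⬛⬛⬜⬛⬛❓
❓⬛⬛⬜⬛⬛❓
❓❓❓❓❓❓❓

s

⬛⬛📦⬜⬜⬛❓
⬛⬛⬜⬜⬜⬛❓
⬛⬛⬛⬜⬛⬛❓
⬛⬛⬛🔴⬛⬛❓
❓⬛⬛⬜⬛⬛❓
❓⬛⬛⬜⬜⬜❓
❓❓❓❓❓❓❓

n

⬜⬜⬜⬜⬜⬛❓
⬛⬛📦⬜⬜⬛❓
⬛⬛⬜⬜⬜⬛❓
⬛⬛⬛🔴⬛⬛❓
⬛⬛⬛⬜⬛⬛❓
❓⬛⬛⬜⬛⬛❓
❓⬛⬛⬜⬜⬜❓

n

❓❓❓❓❓❓❓
⬜⬜⬜⬜⬜⬛❓
⬛⬛📦⬜⬜⬛❓
⬛⬛⬜🔴⬜⬛❓
⬛⬛⬛⬜⬛⬛❓
⬛⬛⬛⬜⬛⬛❓
❓⬛⬛⬜⬛⬛❓

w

❓❓❓❓❓❓❓
❓⬜⬜⬜⬜⬜⬛
❓⬛⬛📦⬜⬜⬛
❓⬛⬛🔴⬜⬜⬛
❓⬛⬛⬛⬜⬛⬛
❓⬛⬛⬛⬜⬛⬛
❓❓⬛⬛⬜⬛⬛

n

❓❓❓❓❓❓❓
❓⬛⬛⬜⬜⬜❓
❓⬜⬜⬜⬜⬜⬛
❓⬛⬛🔴⬜⬜⬛
❓⬛⬛⬜⬜⬜⬛
❓⬛⬛⬛⬜⬛⬛
❓⬛⬛⬛⬜⬛⬛

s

❓⬛⬛⬜⬜⬜❓
❓⬜⬜⬜⬜⬜⬛
❓⬛⬛📦⬜⬜⬛
❓⬛⬛🔴⬜⬜⬛
❓⬛⬛⬛⬜⬛⬛
❓⬛⬛⬛⬜⬛⬛
❓❓⬛⬛⬜⬛⬛

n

❓❓❓❓❓❓❓
❓⬛⬛⬜⬜⬜❓
❓⬜⬜⬜⬜⬜⬛
❓⬛⬛🔴⬜⬜⬛
❓⬛⬛⬜⬜⬜⬛
❓⬛⬛⬛⬜⬛⬛
❓⬛⬛⬛⬜⬛⬛

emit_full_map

⬛⬛⬜⬜⬜❓
⬜⬜⬜⬜⬜⬛
⬛⬛🔴⬜⬜⬛
⬛⬛⬜⬜⬜⬛
⬛⬛⬛⬜⬛⬛
⬛⬛⬛⬜⬛⬛
❓⬛⬛⬜⬛⬛
❓⬛⬛⬜⬜⬜

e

❓❓❓❓❓❓❓
⬛⬛⬜⬜⬜⬛❓
⬜⬜⬜⬜⬜⬛❓
⬛⬛📦🔴⬜⬛❓
⬛⬛⬜⬜⬜⬛❓
⬛⬛⬛⬜⬛⬛❓
⬛⬛⬛⬜⬛⬛❓

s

⬛⬛⬜⬜⬜⬛❓
⬜⬜⬜⬜⬜⬛❓
⬛⬛📦⬜⬜⬛❓
⬛⬛⬜🔴⬜⬛❓
⬛⬛⬛⬜⬛⬛❓
⬛⬛⬛⬜⬛⬛❓
❓⬛⬛⬜⬛⬛❓

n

❓❓❓❓❓❓❓
⬛⬛⬜⬜⬜⬛❓
⬜⬜⬜⬜⬜⬛❓
⬛⬛📦🔴⬜⬛❓
⬛⬛⬜⬜⬜⬛❓
⬛⬛⬛⬜⬛⬛❓
⬛⬛⬛⬜⬛⬛❓

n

❓❓❓❓❓❓❓
❓⬛⬜⬜⬜⬛❓
⬛⬛⬜⬜⬜⬛❓
⬜⬜⬜🔴⬜⬛❓
⬛⬛📦⬜⬜⬛❓
⬛⬛⬜⬜⬜⬛❓
⬛⬛⬛⬜⬛⬛❓

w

❓❓❓❓❓❓❓
❓⬛⬛⬜⬜⬜⬛
❓⬛⬛⬜⬜⬜⬛
❓⬜⬜🔴⬜⬜⬛
❓⬛⬛📦⬜⬜⬛
❓⬛⬛⬜⬜⬜⬛
❓⬛⬛⬛⬜⬛⬛

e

❓❓❓❓❓❓❓
⬛⬛⬜⬜⬜⬛❓
⬛⬛⬜⬜⬜⬛❓
⬜⬜⬜🔴⬜⬛❓
⬛⬛📦⬜⬜⬛❓
⬛⬛⬜⬜⬜⬛❓
⬛⬛⬛⬜⬛⬛❓

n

❓❓❓❓❓❓❓
❓⬛⬛⬛⬛⬛❓
⬛⬛⬜⬜⬜⬛❓
⬛⬛⬜🔴⬜⬛❓
⬜⬜⬜⬜⬜⬛❓
⬛⬛📦⬜⬜⬛❓
⬛⬛⬜⬜⬜⬛❓

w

❓❓❓❓❓❓❓
❓⬛⬛⬛⬛⬛⬛
❓⬛⬛⬜⬜⬜⬛
❓⬛⬛🔴⬜⬜⬛
❓⬜⬜⬜⬜⬜⬛
❓⬛⬛📦⬜⬜⬛
❓⬛⬛⬜⬜⬜⬛

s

❓⬛⬛⬛⬛⬛⬛
❓⬛⬛⬜⬜⬜⬛
❓⬛⬛⬜⬜⬜⬛
❓⬜⬜🔴⬜⬜⬛
❓⬛⬛📦⬜⬜⬛
❓⬛⬛⬜⬜⬜⬛
❓⬛⬛⬛⬜⬛⬛

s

❓⬛⬛⬜⬜⬜⬛
❓⬛⬛⬜⬜⬜⬛
❓⬜⬜⬜⬜⬜⬛
❓⬛⬛🔴⬜⬜⬛
❓⬛⬛⬜⬜⬜⬛
❓⬛⬛⬛⬜⬛⬛
❓⬛⬛⬛⬜⬛⬛

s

❓⬛⬛⬜⬜⬜⬛
❓⬜⬜⬜⬜⬜⬛
❓⬛⬛📦⬜⬜⬛
❓⬛⬛🔴⬜⬜⬛
❓⬛⬛⬛⬜⬛⬛
❓⬛⬛⬛⬜⬛⬛
❓❓⬛⬛⬜⬛⬛

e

⬛⬛⬜⬜⬜⬛❓
⬜⬜⬜⬜⬜⬛❓
⬛⬛📦⬜⬜⬛❓
⬛⬛⬜🔴⬜⬛❓
⬛⬛⬛⬜⬛⬛❓
⬛⬛⬛⬜⬛⬛❓
❓⬛⬛⬜⬛⬛❓

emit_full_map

⬛⬛⬛⬛⬛⬛
⬛⬛⬜⬜⬜⬛
⬛⬛⬜⬜⬜⬛
⬜⬜⬜⬜⬜⬛
⬛⬛📦⬜⬜⬛
⬛⬛⬜🔴⬜⬛
⬛⬛⬛⬜⬛⬛
⬛⬛⬛⬜⬛⬛
❓⬛⬛⬜⬛⬛
❓⬛⬛⬜⬜⬜

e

⬛⬜⬜⬜⬛❓❓
⬜⬜⬜⬜⬛⬛❓
⬛📦⬜⬜⬛⬛❓
⬛⬜⬜🔴⬛⬛❓
⬛⬛⬜⬛⬛⬛❓
⬛⬛⬜⬛⬛⬛❓
⬛⬛⬜⬛⬛❓❓

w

⬛⬛⬜⬜⬜⬛❓
⬜⬜⬜⬜⬜⬛⬛
⬛⬛📦⬜⬜⬛⬛
⬛⬛⬜🔴⬜⬛⬛
⬛⬛⬛⬜⬛⬛⬛
⬛⬛⬛⬜⬛⬛⬛
❓⬛⬛⬜⬛⬛❓

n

⬛⬛⬜⬜⬜⬛❓
⬛⬛⬜⬜⬜⬛❓
⬜⬜⬜⬜⬜⬛⬛
⬛⬛📦🔴⬜⬛⬛
⬛⬛⬜⬜⬜⬛⬛
⬛⬛⬛⬜⬛⬛⬛
⬛⬛⬛⬜⬛⬛⬛

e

⬛⬜⬜⬜⬛❓❓
⬛⬜⬜⬜⬛⬛❓
⬜⬜⬜⬜⬛⬛❓
⬛📦⬜🔴⬛⬛❓
⬛⬜⬜⬜⬛⬛❓
⬛⬛⬜⬛⬛⬛❓
⬛⬛⬜⬛⬛⬛❓

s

⬛⬜⬜⬜⬛⬛❓
⬜⬜⬜⬜⬛⬛❓
⬛📦⬜⬜⬛⬛❓
⬛⬜⬜🔴⬛⬛❓
⬛⬛⬜⬛⬛⬛❓
⬛⬛⬜⬛⬛⬛❓
⬛⬛⬜⬛⬛❓❓

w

⬛⬛⬜⬜⬜⬛⬛
⬜⬜⬜⬜⬜⬛⬛
⬛⬛📦⬜⬜⬛⬛
⬛⬛⬜🔴⬜⬛⬛
⬛⬛⬛⬜⬛⬛⬛
⬛⬛⬛⬜⬛⬛⬛
❓⬛⬛⬜⬛⬛❓

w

❓⬛⬛⬜⬜⬜⬛
❓⬜⬜⬜⬜⬜⬛
❓⬛⬛📦⬜⬜⬛
❓⬛⬛🔴⬜⬜⬛
❓⬛⬛⬛⬜⬛⬛
❓⬛⬛⬛⬜⬛⬛
❓❓⬛⬛⬜⬛⬛

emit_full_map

⬛⬛⬛⬛⬛⬛❓
⬛⬛⬜⬜⬜⬛❓
⬛⬛⬜⬜⬜⬛⬛
⬜⬜⬜⬜⬜⬛⬛
⬛⬛📦⬜⬜⬛⬛
⬛⬛🔴⬜⬜⬛⬛
⬛⬛⬛⬜⬛⬛⬛
⬛⬛⬛⬜⬛⬛⬛
❓⬛⬛⬜⬛⬛❓
❓⬛⬛⬜⬜⬜❓


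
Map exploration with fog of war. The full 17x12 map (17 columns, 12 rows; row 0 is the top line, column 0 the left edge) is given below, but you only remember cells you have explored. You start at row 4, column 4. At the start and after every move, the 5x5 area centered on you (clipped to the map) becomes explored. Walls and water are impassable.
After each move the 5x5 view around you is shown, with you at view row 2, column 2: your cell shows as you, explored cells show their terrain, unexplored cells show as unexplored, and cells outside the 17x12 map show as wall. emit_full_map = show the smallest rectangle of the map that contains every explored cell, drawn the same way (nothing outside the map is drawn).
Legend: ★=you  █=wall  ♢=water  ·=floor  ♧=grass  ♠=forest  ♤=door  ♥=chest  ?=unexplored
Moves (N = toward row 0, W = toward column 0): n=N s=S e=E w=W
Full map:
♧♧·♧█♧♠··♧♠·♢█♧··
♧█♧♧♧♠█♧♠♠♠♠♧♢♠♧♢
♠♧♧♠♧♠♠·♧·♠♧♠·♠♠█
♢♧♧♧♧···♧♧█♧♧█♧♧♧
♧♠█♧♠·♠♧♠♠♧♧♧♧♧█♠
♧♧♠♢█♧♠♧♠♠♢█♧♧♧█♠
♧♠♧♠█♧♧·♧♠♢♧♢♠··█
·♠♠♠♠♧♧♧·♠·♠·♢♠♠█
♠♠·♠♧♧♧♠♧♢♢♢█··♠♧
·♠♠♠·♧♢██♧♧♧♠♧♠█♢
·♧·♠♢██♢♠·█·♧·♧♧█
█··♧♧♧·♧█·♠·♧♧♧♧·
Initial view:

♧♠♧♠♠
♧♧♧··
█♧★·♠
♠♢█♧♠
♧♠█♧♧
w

♧♧♠♧♠
♧♧♧♧·
♠█★♠·
♧♠♢█♧
♠♧♠█♧

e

♧♠♧♠♠
♧♧♧··
█♧★·♠
♠♢█♧♠
♧♠█♧♧

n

♧♧♧♠█
♧♠♧♠♠
♧♧★··
█♧♠·♠
♠♢█♧♠

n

·♧█♧♠
♧♧♧♠█
♧♠★♠♠
♧♧♧··
█♧♠·♠

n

█████
·♧█♧♠
♧♧★♠█
♧♠♧♠♠
♧♧♧··

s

·♧█♧♠
♧♧♧♠█
♧♠★♠♠
♧♧♧··
█♧♠·♠

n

█████
·♧█♧♠
♧♧★♠█
♧♠♧♠♠
♧♧♧··


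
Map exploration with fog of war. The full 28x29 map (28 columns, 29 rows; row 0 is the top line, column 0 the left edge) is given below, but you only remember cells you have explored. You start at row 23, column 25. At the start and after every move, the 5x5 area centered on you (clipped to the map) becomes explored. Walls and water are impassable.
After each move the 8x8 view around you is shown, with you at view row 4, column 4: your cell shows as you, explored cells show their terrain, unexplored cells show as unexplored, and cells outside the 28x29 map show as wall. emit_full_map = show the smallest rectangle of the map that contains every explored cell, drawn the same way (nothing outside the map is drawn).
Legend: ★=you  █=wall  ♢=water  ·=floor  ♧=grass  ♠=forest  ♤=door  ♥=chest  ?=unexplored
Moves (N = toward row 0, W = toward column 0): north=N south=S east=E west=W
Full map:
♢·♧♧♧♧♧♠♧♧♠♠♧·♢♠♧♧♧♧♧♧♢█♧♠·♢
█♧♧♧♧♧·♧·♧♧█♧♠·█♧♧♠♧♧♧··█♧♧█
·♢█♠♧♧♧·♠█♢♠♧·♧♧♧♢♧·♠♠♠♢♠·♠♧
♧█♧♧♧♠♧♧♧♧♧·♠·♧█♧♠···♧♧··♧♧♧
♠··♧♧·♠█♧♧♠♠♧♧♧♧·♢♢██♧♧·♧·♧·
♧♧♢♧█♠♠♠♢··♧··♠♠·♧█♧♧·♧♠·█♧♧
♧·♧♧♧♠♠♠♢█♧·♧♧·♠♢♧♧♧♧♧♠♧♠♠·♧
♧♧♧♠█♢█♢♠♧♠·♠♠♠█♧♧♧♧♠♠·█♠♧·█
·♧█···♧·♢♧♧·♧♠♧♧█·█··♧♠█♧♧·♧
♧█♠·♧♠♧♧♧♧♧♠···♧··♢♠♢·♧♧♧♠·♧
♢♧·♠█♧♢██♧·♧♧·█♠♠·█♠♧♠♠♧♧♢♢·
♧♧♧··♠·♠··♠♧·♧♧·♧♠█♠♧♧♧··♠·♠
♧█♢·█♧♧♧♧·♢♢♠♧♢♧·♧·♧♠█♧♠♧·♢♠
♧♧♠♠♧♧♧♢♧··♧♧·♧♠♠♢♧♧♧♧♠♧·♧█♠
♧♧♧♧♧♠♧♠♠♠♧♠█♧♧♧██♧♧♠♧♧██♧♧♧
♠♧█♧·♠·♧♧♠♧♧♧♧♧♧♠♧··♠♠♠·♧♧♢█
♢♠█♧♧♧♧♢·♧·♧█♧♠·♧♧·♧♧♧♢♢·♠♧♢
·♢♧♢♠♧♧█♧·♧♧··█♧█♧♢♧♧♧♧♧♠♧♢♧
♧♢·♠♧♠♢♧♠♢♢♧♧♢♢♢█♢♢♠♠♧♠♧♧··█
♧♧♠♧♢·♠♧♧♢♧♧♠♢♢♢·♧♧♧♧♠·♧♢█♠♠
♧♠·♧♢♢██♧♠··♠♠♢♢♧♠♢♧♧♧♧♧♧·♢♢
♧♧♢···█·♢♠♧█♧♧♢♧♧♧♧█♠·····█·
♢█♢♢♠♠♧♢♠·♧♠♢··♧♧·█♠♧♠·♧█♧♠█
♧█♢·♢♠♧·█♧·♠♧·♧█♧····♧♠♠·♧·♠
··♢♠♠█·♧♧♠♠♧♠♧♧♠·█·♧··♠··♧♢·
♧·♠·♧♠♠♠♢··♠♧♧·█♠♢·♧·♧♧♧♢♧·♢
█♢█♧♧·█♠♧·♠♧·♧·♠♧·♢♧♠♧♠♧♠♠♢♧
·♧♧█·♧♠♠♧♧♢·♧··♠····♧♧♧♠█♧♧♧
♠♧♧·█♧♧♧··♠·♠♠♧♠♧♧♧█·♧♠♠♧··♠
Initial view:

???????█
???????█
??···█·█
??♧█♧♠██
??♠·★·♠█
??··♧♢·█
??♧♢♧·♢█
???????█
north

???????█
???????█
??♧♧·♢♢█
??···█·█
??♧█★♠██
??♠·♧·♠█
??··♧♢·█
??♧♢♧·♢█

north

???????█
???????█
??♧♢█♠♠█
??♧♧·♢♢█
??··★█·█
??♧█♧♠██
??♠·♧·♠█
??··♧♢·█

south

???????█
??♧♢█♠♠█
??♧♧·♢♢█
??···█·█
??♧█★♠██
??♠·♧·♠█
??··♧♢·█
??♧♢♧·♢█

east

??????██
?♧♢█♠♠██
?♧♧·♢♢██
?···█·██
?♧█♧★███
?♠·♧·♠██
?··♧♢·██
?♧♢♧·♢██

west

???????█
??♧♢█♠♠█
??♧♧·♢♢█
??···█·█
??♧█★♠██
??♠·♧·♠█
??··♧♢·█
??♧♢♧·♢█

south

??♧♢█♠♠█
??♧♧·♢♢█
??···█·█
??♧█♧♠██
??♠·★·♠█
??··♧♢·█
??♧♢♧·♢█
???????█

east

?♧♢█♠♠██
?♧♧·♢♢██
?···█·██
?♧█♧♠███
?♠·♧★♠██
?··♧♢·██
?♧♢♧·♢██
??????██

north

??????██
?♧♢█♠♠██
?♧♧·♢♢██
?···█·██
?♧█♧★███
?♠·♧·♠██
?··♧♢·██
?♧♢♧·♢██

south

?♧♢█♠♠██
?♧♧·♢♢██
?···█·██
?♧█♧♠███
?♠·♧★♠██
?··♧♢·██
?♧♢♧·♢██
??????██

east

♧♢█♠♠███
♧♧·♢♢███
···█·███
♧█♧♠████
♠·♧·★███
··♧♢·███
♧♢♧·♢███
?????███


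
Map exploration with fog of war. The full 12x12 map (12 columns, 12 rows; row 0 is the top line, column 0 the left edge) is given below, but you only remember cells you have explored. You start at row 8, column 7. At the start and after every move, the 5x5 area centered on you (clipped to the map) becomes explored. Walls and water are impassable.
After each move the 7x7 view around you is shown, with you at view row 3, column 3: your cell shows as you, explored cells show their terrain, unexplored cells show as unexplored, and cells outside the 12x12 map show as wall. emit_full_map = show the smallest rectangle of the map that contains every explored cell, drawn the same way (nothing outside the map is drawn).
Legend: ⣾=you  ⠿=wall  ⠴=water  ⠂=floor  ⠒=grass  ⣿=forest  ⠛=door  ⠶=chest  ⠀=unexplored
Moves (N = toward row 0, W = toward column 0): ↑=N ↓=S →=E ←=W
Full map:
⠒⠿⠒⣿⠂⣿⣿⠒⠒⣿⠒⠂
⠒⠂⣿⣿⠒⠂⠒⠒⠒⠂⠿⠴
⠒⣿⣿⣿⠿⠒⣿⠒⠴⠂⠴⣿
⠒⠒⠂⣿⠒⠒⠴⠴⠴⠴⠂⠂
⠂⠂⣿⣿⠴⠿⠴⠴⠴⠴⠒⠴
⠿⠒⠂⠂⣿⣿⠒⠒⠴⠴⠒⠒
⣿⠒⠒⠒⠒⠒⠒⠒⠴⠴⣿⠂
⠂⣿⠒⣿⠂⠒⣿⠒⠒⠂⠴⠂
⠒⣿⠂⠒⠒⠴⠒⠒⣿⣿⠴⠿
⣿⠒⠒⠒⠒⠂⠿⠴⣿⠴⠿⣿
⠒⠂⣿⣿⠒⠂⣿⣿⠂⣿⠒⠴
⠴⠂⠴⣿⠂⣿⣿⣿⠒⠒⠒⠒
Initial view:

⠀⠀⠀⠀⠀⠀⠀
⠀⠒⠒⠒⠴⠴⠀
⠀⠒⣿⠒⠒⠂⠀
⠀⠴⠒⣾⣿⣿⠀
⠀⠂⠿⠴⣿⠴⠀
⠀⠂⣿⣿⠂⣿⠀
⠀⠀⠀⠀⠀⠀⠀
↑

⠀⠀⠀⠀⠀⠀⠀
⠀⣿⠒⠒⠴⠴⠀
⠀⠒⠒⠒⠴⠴⠀
⠀⠒⣿⣾⠒⠂⠀
⠀⠴⠒⠒⣿⣿⠀
⠀⠂⠿⠴⣿⠴⠀
⠀⠂⣿⣿⠂⣿⠀

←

⠀⠀⠀⠀⠀⠀⠀
⠀⣿⣿⠒⠒⠴⠴
⠀⠒⠒⠒⠒⠴⠴
⠀⠂⠒⣾⠒⠒⠂
⠀⠒⠴⠒⠒⣿⣿
⠀⠒⠂⠿⠴⣿⠴
⠀⠀⠂⣿⣿⠂⣿

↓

⠀⣿⣿⠒⠒⠴⠴
⠀⠒⠒⠒⠒⠴⠴
⠀⠂⠒⣿⠒⠒⠂
⠀⠒⠴⣾⠒⣿⣿
⠀⠒⠂⠿⠴⣿⠴
⠀⠒⠂⣿⣿⠂⣿
⠀⠀⠀⠀⠀⠀⠀

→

⣿⣿⠒⠒⠴⠴⠀
⠒⠒⠒⠒⠴⠴⠀
⠂⠒⣿⠒⠒⠂⠀
⠒⠴⠒⣾⣿⣿⠀
⠒⠂⠿⠴⣿⠴⠀
⠒⠂⣿⣿⠂⣿⠀
⠀⠀⠀⠀⠀⠀⠀

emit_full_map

⣿⣿⠒⠒⠴⠴
⠒⠒⠒⠒⠴⠴
⠂⠒⣿⠒⠒⠂
⠒⠴⠒⣾⣿⣿
⠒⠂⠿⠴⣿⠴
⠒⠂⣿⣿⠂⣿

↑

⠀⠀⠀⠀⠀⠀⠀
⣿⣿⠒⠒⠴⠴⠀
⠒⠒⠒⠒⠴⠴⠀
⠂⠒⣿⣾⠒⠂⠀
⠒⠴⠒⠒⣿⣿⠀
⠒⠂⠿⠴⣿⠴⠀
⠒⠂⣿⣿⠂⣿⠀

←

⠀⠀⠀⠀⠀⠀⠀
⠀⣿⣿⠒⠒⠴⠴
⠀⠒⠒⠒⠒⠴⠴
⠀⠂⠒⣾⠒⠒⠂
⠀⠒⠴⠒⠒⣿⣿
⠀⠒⠂⠿⠴⣿⠴
⠀⠒⠂⣿⣿⠂⣿

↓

⠀⣿⣿⠒⠒⠴⠴
⠀⠒⠒⠒⠒⠴⠴
⠀⠂⠒⣿⠒⠒⠂
⠀⠒⠴⣾⠒⣿⣿
⠀⠒⠂⠿⠴⣿⠴
⠀⠒⠂⣿⣿⠂⣿
⠀⠀⠀⠀⠀⠀⠀

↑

⠀⠀⠀⠀⠀⠀⠀
⠀⣿⣿⠒⠒⠴⠴
⠀⠒⠒⠒⠒⠴⠴
⠀⠂⠒⣾⠒⠒⠂
⠀⠒⠴⠒⠒⣿⣿
⠀⠒⠂⠿⠴⣿⠴
⠀⠒⠂⣿⣿⠂⣿


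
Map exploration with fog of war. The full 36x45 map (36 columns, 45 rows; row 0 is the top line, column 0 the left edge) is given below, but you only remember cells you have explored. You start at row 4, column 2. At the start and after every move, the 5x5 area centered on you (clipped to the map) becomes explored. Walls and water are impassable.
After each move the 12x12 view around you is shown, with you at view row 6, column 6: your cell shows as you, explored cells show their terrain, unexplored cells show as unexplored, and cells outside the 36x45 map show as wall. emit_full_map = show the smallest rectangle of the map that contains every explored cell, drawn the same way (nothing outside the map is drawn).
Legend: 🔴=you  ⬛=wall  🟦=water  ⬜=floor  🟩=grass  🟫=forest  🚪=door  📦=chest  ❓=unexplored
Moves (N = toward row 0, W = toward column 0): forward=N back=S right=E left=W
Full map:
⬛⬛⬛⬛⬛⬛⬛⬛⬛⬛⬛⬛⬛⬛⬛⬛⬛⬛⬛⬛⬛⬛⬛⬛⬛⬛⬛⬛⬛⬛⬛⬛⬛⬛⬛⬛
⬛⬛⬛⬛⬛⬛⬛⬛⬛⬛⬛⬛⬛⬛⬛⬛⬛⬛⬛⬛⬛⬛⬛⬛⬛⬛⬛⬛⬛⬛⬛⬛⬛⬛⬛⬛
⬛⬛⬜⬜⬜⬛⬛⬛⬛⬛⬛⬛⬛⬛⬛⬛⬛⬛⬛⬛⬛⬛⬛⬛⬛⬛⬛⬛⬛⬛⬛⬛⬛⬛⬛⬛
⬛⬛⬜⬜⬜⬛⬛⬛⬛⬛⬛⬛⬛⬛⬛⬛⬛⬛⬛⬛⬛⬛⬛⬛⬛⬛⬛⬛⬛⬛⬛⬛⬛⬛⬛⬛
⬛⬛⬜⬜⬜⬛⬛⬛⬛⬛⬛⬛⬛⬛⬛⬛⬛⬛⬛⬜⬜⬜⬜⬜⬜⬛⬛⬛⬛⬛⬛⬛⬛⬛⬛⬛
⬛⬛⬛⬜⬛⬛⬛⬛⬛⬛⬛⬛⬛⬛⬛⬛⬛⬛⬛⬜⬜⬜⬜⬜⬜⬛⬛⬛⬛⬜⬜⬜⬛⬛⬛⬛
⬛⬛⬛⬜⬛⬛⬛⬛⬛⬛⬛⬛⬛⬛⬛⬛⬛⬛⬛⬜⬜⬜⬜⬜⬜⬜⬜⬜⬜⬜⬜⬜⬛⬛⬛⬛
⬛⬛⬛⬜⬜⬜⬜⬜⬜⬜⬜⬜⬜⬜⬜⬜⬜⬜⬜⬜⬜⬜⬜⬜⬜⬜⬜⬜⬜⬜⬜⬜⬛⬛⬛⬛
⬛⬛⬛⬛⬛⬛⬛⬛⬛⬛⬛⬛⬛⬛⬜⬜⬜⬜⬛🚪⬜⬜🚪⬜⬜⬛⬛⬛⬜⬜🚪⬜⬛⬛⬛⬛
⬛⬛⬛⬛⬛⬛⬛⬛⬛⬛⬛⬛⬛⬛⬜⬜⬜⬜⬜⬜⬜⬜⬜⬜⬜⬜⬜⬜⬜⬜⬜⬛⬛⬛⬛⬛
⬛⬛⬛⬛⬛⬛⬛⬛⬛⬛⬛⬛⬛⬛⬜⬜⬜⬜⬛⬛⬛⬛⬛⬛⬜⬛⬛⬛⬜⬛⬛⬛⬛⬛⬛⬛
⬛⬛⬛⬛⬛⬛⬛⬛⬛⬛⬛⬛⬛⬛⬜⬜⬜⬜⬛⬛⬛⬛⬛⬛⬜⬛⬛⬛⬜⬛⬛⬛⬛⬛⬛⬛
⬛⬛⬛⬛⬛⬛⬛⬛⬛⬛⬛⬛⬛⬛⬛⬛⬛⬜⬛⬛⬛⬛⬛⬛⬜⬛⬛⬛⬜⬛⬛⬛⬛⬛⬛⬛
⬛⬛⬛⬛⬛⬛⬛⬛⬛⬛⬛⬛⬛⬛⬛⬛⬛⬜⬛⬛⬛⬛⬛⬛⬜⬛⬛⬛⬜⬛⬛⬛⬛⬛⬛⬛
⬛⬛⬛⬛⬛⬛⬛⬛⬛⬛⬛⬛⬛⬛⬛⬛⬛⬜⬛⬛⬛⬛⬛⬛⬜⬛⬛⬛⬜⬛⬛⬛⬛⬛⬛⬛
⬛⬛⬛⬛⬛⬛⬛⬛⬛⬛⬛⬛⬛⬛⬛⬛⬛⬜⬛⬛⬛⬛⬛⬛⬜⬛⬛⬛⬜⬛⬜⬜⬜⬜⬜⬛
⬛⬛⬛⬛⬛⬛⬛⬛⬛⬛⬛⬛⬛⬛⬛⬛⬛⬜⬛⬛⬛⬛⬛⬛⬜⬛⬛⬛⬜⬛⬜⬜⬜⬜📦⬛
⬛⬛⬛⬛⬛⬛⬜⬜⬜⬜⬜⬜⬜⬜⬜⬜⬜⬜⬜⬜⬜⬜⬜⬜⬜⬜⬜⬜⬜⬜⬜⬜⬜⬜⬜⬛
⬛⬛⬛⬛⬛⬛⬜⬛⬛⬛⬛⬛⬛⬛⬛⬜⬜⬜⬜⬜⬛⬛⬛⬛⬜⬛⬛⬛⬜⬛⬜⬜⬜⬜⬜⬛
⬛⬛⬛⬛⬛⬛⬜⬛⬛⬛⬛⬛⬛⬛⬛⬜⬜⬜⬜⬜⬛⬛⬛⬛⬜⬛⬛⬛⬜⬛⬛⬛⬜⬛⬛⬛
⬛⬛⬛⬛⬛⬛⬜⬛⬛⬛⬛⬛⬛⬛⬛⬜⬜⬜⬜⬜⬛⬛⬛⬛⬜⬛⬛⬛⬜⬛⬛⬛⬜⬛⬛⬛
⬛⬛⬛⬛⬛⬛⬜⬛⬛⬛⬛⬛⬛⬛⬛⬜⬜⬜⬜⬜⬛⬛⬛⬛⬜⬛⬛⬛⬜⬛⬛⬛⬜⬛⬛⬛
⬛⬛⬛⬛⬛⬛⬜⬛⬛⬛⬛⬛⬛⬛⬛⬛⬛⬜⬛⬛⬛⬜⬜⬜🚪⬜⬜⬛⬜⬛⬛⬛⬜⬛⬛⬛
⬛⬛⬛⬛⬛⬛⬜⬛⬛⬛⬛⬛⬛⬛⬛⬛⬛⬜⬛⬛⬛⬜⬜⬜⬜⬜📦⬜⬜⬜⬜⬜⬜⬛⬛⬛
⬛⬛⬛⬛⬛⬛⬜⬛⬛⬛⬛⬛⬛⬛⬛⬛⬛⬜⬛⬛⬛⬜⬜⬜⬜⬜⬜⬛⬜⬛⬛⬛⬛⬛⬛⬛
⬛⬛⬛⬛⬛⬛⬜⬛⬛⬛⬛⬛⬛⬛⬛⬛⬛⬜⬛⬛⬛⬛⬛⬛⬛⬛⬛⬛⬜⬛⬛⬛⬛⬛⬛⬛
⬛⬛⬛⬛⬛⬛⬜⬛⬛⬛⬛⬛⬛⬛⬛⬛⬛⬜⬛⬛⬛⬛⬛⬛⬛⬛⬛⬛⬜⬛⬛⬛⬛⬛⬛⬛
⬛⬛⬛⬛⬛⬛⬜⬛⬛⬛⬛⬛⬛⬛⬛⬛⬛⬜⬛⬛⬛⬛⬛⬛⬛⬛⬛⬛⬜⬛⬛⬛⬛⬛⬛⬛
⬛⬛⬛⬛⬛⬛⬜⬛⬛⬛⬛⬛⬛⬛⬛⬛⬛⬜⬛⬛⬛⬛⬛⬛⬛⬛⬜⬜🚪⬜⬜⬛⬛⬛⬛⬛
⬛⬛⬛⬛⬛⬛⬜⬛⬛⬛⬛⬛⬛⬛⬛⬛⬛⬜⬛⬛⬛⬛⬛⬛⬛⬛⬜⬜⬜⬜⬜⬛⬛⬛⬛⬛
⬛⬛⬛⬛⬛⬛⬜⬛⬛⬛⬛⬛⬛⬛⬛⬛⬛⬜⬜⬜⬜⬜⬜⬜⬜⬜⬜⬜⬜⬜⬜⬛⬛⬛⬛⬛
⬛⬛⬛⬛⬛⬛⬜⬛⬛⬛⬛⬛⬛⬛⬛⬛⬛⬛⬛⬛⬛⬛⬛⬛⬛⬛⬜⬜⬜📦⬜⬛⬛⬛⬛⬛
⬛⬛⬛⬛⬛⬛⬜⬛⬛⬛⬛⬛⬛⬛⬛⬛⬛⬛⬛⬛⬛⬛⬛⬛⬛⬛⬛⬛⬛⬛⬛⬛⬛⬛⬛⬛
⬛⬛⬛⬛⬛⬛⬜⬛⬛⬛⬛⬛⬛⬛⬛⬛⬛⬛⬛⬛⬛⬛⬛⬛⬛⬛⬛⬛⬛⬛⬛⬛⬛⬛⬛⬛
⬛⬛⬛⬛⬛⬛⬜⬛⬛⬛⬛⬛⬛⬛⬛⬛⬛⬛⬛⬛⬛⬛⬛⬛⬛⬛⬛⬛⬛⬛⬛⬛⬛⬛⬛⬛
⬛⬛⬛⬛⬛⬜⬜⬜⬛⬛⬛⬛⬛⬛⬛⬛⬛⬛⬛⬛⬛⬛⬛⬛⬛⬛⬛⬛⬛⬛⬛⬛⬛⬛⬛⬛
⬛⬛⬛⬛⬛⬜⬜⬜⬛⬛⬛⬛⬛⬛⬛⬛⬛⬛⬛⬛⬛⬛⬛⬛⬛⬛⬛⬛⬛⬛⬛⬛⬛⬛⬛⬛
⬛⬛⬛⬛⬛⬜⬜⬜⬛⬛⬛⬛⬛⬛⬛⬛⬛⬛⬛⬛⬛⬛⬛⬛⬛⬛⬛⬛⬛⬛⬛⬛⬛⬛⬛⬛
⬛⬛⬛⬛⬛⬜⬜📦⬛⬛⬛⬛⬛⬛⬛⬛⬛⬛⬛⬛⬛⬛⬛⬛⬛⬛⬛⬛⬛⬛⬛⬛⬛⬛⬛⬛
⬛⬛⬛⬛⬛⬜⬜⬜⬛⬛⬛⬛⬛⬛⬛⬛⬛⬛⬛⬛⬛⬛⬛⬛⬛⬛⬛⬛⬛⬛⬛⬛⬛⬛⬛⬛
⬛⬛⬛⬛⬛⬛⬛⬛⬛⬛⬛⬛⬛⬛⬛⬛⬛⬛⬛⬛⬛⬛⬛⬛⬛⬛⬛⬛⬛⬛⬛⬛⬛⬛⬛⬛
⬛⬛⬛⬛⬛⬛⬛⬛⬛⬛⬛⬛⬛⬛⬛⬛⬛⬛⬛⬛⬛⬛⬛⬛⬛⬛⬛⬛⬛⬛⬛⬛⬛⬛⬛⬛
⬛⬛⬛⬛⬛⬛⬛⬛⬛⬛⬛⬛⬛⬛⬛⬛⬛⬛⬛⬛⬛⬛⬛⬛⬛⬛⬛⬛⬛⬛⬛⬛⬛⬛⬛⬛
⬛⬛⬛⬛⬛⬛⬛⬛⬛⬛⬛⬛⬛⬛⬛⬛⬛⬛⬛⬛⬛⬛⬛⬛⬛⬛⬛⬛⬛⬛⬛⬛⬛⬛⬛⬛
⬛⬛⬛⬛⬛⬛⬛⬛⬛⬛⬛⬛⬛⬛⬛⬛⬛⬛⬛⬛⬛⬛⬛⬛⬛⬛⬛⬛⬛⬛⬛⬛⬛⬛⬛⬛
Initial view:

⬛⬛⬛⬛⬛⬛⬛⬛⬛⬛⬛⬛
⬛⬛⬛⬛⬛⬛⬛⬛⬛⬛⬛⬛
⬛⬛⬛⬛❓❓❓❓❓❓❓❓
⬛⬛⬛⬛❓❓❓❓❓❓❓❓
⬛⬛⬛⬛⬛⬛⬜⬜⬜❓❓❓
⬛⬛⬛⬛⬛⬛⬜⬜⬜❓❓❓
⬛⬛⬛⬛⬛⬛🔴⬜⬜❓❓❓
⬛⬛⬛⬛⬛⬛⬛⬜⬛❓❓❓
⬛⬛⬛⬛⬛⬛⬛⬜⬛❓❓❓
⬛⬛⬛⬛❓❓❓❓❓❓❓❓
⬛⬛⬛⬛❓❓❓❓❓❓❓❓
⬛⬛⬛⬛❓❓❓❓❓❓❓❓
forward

⬛⬛⬛⬛⬛⬛⬛⬛⬛⬛⬛⬛
⬛⬛⬛⬛⬛⬛⬛⬛⬛⬛⬛⬛
⬛⬛⬛⬛⬛⬛⬛⬛⬛⬛⬛⬛
⬛⬛⬛⬛❓❓❓❓❓❓❓❓
⬛⬛⬛⬛⬛⬛⬛⬛⬛❓❓❓
⬛⬛⬛⬛⬛⬛⬜⬜⬜❓❓❓
⬛⬛⬛⬛⬛⬛🔴⬜⬜❓❓❓
⬛⬛⬛⬛⬛⬛⬜⬜⬜❓❓❓
⬛⬛⬛⬛⬛⬛⬛⬜⬛❓❓❓
⬛⬛⬛⬛⬛⬛⬛⬜⬛❓❓❓
⬛⬛⬛⬛❓❓❓❓❓❓❓❓
⬛⬛⬛⬛❓❓❓❓❓❓❓❓

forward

⬛⬛⬛⬛⬛⬛⬛⬛⬛⬛⬛⬛
⬛⬛⬛⬛⬛⬛⬛⬛⬛⬛⬛⬛
⬛⬛⬛⬛⬛⬛⬛⬛⬛⬛⬛⬛
⬛⬛⬛⬛⬛⬛⬛⬛⬛⬛⬛⬛
⬛⬛⬛⬛⬛⬛⬛⬛⬛❓❓❓
⬛⬛⬛⬛⬛⬛⬛⬛⬛❓❓❓
⬛⬛⬛⬛⬛⬛🔴⬜⬜❓❓❓
⬛⬛⬛⬛⬛⬛⬜⬜⬜❓❓❓
⬛⬛⬛⬛⬛⬛⬜⬜⬜❓❓❓
⬛⬛⬛⬛⬛⬛⬛⬜⬛❓❓❓
⬛⬛⬛⬛⬛⬛⬛⬜⬛❓❓❓
⬛⬛⬛⬛❓❓❓❓❓❓❓❓

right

⬛⬛⬛⬛⬛⬛⬛⬛⬛⬛⬛⬛
⬛⬛⬛⬛⬛⬛⬛⬛⬛⬛⬛⬛
⬛⬛⬛⬛⬛⬛⬛⬛⬛⬛⬛⬛
⬛⬛⬛⬛⬛⬛⬛⬛⬛⬛⬛⬛
⬛⬛⬛⬛⬛⬛⬛⬛⬛❓❓❓
⬛⬛⬛⬛⬛⬛⬛⬛⬛❓❓❓
⬛⬛⬛⬛⬛⬜🔴⬜⬛❓❓❓
⬛⬛⬛⬛⬛⬜⬜⬜⬛❓❓❓
⬛⬛⬛⬛⬛⬜⬜⬜⬛❓❓❓
⬛⬛⬛⬛⬛⬛⬜⬛❓❓❓❓
⬛⬛⬛⬛⬛⬛⬜⬛❓❓❓❓
⬛⬛⬛❓❓❓❓❓❓❓❓❓

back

⬛⬛⬛⬛⬛⬛⬛⬛⬛⬛⬛⬛
⬛⬛⬛⬛⬛⬛⬛⬛⬛⬛⬛⬛
⬛⬛⬛⬛⬛⬛⬛⬛⬛⬛⬛⬛
⬛⬛⬛⬛⬛⬛⬛⬛⬛❓❓❓
⬛⬛⬛⬛⬛⬛⬛⬛⬛❓❓❓
⬛⬛⬛⬛⬛⬜⬜⬜⬛❓❓❓
⬛⬛⬛⬛⬛⬜🔴⬜⬛❓❓❓
⬛⬛⬛⬛⬛⬜⬜⬜⬛❓❓❓
⬛⬛⬛⬛⬛⬛⬜⬛⬛❓❓❓
⬛⬛⬛⬛⬛⬛⬜⬛❓❓❓❓
⬛⬛⬛❓❓❓❓❓❓❓❓❓
⬛⬛⬛❓❓❓❓❓❓❓❓❓

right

⬛⬛⬛⬛⬛⬛⬛⬛⬛⬛⬛⬛
⬛⬛⬛⬛⬛⬛⬛⬛⬛⬛⬛⬛
⬛⬛⬛⬛⬛⬛⬛⬛⬛⬛⬛⬛
⬛⬛⬛⬛⬛⬛⬛⬛❓❓❓❓
⬛⬛⬛⬛⬛⬛⬛⬛⬛❓❓❓
⬛⬛⬛⬛⬜⬜⬜⬛⬛❓❓❓
⬛⬛⬛⬛⬜⬜🔴⬛⬛❓❓❓
⬛⬛⬛⬛⬜⬜⬜⬛⬛❓❓❓
⬛⬛⬛⬛⬛⬜⬛⬛⬛❓❓❓
⬛⬛⬛⬛⬛⬜⬛❓❓❓❓❓
⬛⬛❓❓❓❓❓❓❓❓❓❓
⬛⬛❓❓❓❓❓❓❓❓❓❓

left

⬛⬛⬛⬛⬛⬛⬛⬛⬛⬛⬛⬛
⬛⬛⬛⬛⬛⬛⬛⬛⬛⬛⬛⬛
⬛⬛⬛⬛⬛⬛⬛⬛⬛⬛⬛⬛
⬛⬛⬛⬛⬛⬛⬛⬛⬛❓❓❓
⬛⬛⬛⬛⬛⬛⬛⬛⬛⬛❓❓
⬛⬛⬛⬛⬛⬜⬜⬜⬛⬛❓❓
⬛⬛⬛⬛⬛⬜🔴⬜⬛⬛❓❓
⬛⬛⬛⬛⬛⬜⬜⬜⬛⬛❓❓
⬛⬛⬛⬛⬛⬛⬜⬛⬛⬛❓❓
⬛⬛⬛⬛⬛⬛⬜⬛❓❓❓❓
⬛⬛⬛❓❓❓❓❓❓❓❓❓
⬛⬛⬛❓❓❓❓❓❓❓❓❓

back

⬛⬛⬛⬛⬛⬛⬛⬛⬛⬛⬛⬛
⬛⬛⬛⬛⬛⬛⬛⬛⬛⬛⬛⬛
⬛⬛⬛⬛⬛⬛⬛⬛⬛❓❓❓
⬛⬛⬛⬛⬛⬛⬛⬛⬛⬛❓❓
⬛⬛⬛⬛⬛⬜⬜⬜⬛⬛❓❓
⬛⬛⬛⬛⬛⬜⬜⬜⬛⬛❓❓
⬛⬛⬛⬛⬛⬜🔴⬜⬛⬛❓❓
⬛⬛⬛⬛⬛⬛⬜⬛⬛⬛❓❓
⬛⬛⬛⬛⬛⬛⬜⬛⬛❓❓❓
⬛⬛⬛❓❓❓❓❓❓❓❓❓
⬛⬛⬛❓❓❓❓❓❓❓❓❓
⬛⬛⬛❓❓❓❓❓❓❓❓❓

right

⬛⬛⬛⬛⬛⬛⬛⬛⬛⬛⬛⬛
⬛⬛⬛⬛⬛⬛⬛⬛⬛⬛⬛⬛
⬛⬛⬛⬛⬛⬛⬛⬛❓❓❓❓
⬛⬛⬛⬛⬛⬛⬛⬛⬛❓❓❓
⬛⬛⬛⬛⬜⬜⬜⬛⬛❓❓❓
⬛⬛⬛⬛⬜⬜⬜⬛⬛❓❓❓
⬛⬛⬛⬛⬜⬜🔴⬛⬛❓❓❓
⬛⬛⬛⬛⬛⬜⬛⬛⬛❓❓❓
⬛⬛⬛⬛⬛⬜⬛⬛⬛❓❓❓
⬛⬛❓❓❓❓❓❓❓❓❓❓
⬛⬛❓❓❓❓❓❓❓❓❓❓
⬛⬛❓❓❓❓❓❓❓❓❓❓

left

⬛⬛⬛⬛⬛⬛⬛⬛⬛⬛⬛⬛
⬛⬛⬛⬛⬛⬛⬛⬛⬛⬛⬛⬛
⬛⬛⬛⬛⬛⬛⬛⬛⬛❓❓❓
⬛⬛⬛⬛⬛⬛⬛⬛⬛⬛❓❓
⬛⬛⬛⬛⬛⬜⬜⬜⬛⬛❓❓
⬛⬛⬛⬛⬛⬜⬜⬜⬛⬛❓❓
⬛⬛⬛⬛⬛⬜🔴⬜⬛⬛❓❓
⬛⬛⬛⬛⬛⬛⬜⬛⬛⬛❓❓
⬛⬛⬛⬛⬛⬛⬜⬛⬛⬛❓❓
⬛⬛⬛❓❓❓❓❓❓❓❓❓
⬛⬛⬛❓❓❓❓❓❓❓❓❓
⬛⬛⬛❓❓❓❓❓❓❓❓❓

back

⬛⬛⬛⬛⬛⬛⬛⬛⬛⬛⬛⬛
⬛⬛⬛⬛⬛⬛⬛⬛⬛❓❓❓
⬛⬛⬛⬛⬛⬛⬛⬛⬛⬛❓❓
⬛⬛⬛⬛⬛⬜⬜⬜⬛⬛❓❓
⬛⬛⬛⬛⬛⬜⬜⬜⬛⬛❓❓
⬛⬛⬛⬛⬛⬜⬜⬜⬛⬛❓❓
⬛⬛⬛⬛⬛⬛🔴⬛⬛⬛❓❓
⬛⬛⬛⬛⬛⬛⬜⬛⬛⬛❓❓
⬛⬛⬛❓⬛⬛⬜⬜⬜❓❓❓
⬛⬛⬛❓❓❓❓❓❓❓❓❓
⬛⬛⬛❓❓❓❓❓❓❓❓❓
⬛⬛⬛❓❓❓❓❓❓❓❓❓

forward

⬛⬛⬛⬛⬛⬛⬛⬛⬛⬛⬛⬛
⬛⬛⬛⬛⬛⬛⬛⬛⬛⬛⬛⬛
⬛⬛⬛⬛⬛⬛⬛⬛⬛❓❓❓
⬛⬛⬛⬛⬛⬛⬛⬛⬛⬛❓❓
⬛⬛⬛⬛⬛⬜⬜⬜⬛⬛❓❓
⬛⬛⬛⬛⬛⬜⬜⬜⬛⬛❓❓
⬛⬛⬛⬛⬛⬜🔴⬜⬛⬛❓❓
⬛⬛⬛⬛⬛⬛⬜⬛⬛⬛❓❓
⬛⬛⬛⬛⬛⬛⬜⬛⬛⬛❓❓
⬛⬛⬛❓⬛⬛⬜⬜⬜❓❓❓
⬛⬛⬛❓❓❓❓❓❓❓❓❓
⬛⬛⬛❓❓❓❓❓❓❓❓❓

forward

⬛⬛⬛⬛⬛⬛⬛⬛⬛⬛⬛⬛
⬛⬛⬛⬛⬛⬛⬛⬛⬛⬛⬛⬛
⬛⬛⬛⬛⬛⬛⬛⬛⬛⬛⬛⬛
⬛⬛⬛⬛⬛⬛⬛⬛⬛❓❓❓
⬛⬛⬛⬛⬛⬛⬛⬛⬛⬛❓❓
⬛⬛⬛⬛⬛⬜⬜⬜⬛⬛❓❓
⬛⬛⬛⬛⬛⬜🔴⬜⬛⬛❓❓
⬛⬛⬛⬛⬛⬜⬜⬜⬛⬛❓❓
⬛⬛⬛⬛⬛⬛⬜⬛⬛⬛❓❓
⬛⬛⬛⬛⬛⬛⬜⬛⬛⬛❓❓
⬛⬛⬛❓⬛⬛⬜⬜⬜❓❓❓
⬛⬛⬛❓❓❓❓❓❓❓❓❓

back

⬛⬛⬛⬛⬛⬛⬛⬛⬛⬛⬛⬛
⬛⬛⬛⬛⬛⬛⬛⬛⬛⬛⬛⬛
⬛⬛⬛⬛⬛⬛⬛⬛⬛❓❓❓
⬛⬛⬛⬛⬛⬛⬛⬛⬛⬛❓❓
⬛⬛⬛⬛⬛⬜⬜⬜⬛⬛❓❓
⬛⬛⬛⬛⬛⬜⬜⬜⬛⬛❓❓
⬛⬛⬛⬛⬛⬜🔴⬜⬛⬛❓❓
⬛⬛⬛⬛⬛⬛⬜⬛⬛⬛❓❓
⬛⬛⬛⬛⬛⬛⬜⬛⬛⬛❓❓
⬛⬛⬛❓⬛⬛⬜⬜⬜❓❓❓
⬛⬛⬛❓❓❓❓❓❓❓❓❓
⬛⬛⬛❓❓❓❓❓❓❓❓❓

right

⬛⬛⬛⬛⬛⬛⬛⬛⬛⬛⬛⬛
⬛⬛⬛⬛⬛⬛⬛⬛⬛⬛⬛⬛
⬛⬛⬛⬛⬛⬛⬛⬛❓❓❓❓
⬛⬛⬛⬛⬛⬛⬛⬛⬛❓❓❓
⬛⬛⬛⬛⬜⬜⬜⬛⬛❓❓❓
⬛⬛⬛⬛⬜⬜⬜⬛⬛❓❓❓
⬛⬛⬛⬛⬜⬜🔴⬛⬛❓❓❓
⬛⬛⬛⬛⬛⬜⬛⬛⬛❓❓❓
⬛⬛⬛⬛⬛⬜⬛⬛⬛❓❓❓
⬛⬛❓⬛⬛⬜⬜⬜❓❓❓❓
⬛⬛❓❓❓❓❓❓❓❓❓❓
⬛⬛❓❓❓❓❓❓❓❓❓❓

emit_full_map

⬛⬛⬛⬛⬛⬛❓
⬛⬛⬛⬛⬛⬛⬛
⬛⬛⬜⬜⬜⬛⬛
⬛⬛⬜⬜⬜⬛⬛
⬛⬛⬜⬜🔴⬛⬛
⬛⬛⬛⬜⬛⬛⬛
⬛⬛⬛⬜⬛⬛⬛
❓⬛⬛⬜⬜⬜❓

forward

⬛⬛⬛⬛⬛⬛⬛⬛⬛⬛⬛⬛
⬛⬛⬛⬛⬛⬛⬛⬛⬛⬛⬛⬛
⬛⬛⬛⬛⬛⬛⬛⬛⬛⬛⬛⬛
⬛⬛⬛⬛⬛⬛⬛⬛❓❓❓❓
⬛⬛⬛⬛⬛⬛⬛⬛⬛❓❓❓
⬛⬛⬛⬛⬜⬜⬜⬛⬛❓❓❓
⬛⬛⬛⬛⬜⬜🔴⬛⬛❓❓❓
⬛⬛⬛⬛⬜⬜⬜⬛⬛❓❓❓
⬛⬛⬛⬛⬛⬜⬛⬛⬛❓❓❓
⬛⬛⬛⬛⬛⬜⬛⬛⬛❓❓❓
⬛⬛❓⬛⬛⬜⬜⬜❓❓❓❓
⬛⬛❓❓❓❓❓❓❓❓❓❓

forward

⬛⬛⬛⬛⬛⬛⬛⬛⬛⬛⬛⬛
⬛⬛⬛⬛⬛⬛⬛⬛⬛⬛⬛⬛
⬛⬛⬛⬛⬛⬛⬛⬛⬛⬛⬛⬛
⬛⬛⬛⬛⬛⬛⬛⬛⬛⬛⬛⬛
⬛⬛⬛⬛⬛⬛⬛⬛⬛❓❓❓
⬛⬛⬛⬛⬛⬛⬛⬛⬛❓❓❓
⬛⬛⬛⬛⬜⬜🔴⬛⬛❓❓❓
⬛⬛⬛⬛⬜⬜⬜⬛⬛❓❓❓
⬛⬛⬛⬛⬜⬜⬜⬛⬛❓❓❓
⬛⬛⬛⬛⬛⬜⬛⬛⬛❓❓❓
⬛⬛⬛⬛⬛⬜⬛⬛⬛❓❓❓
⬛⬛❓⬛⬛⬜⬜⬜❓❓❓❓

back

⬛⬛⬛⬛⬛⬛⬛⬛⬛⬛⬛⬛
⬛⬛⬛⬛⬛⬛⬛⬛⬛⬛⬛⬛
⬛⬛⬛⬛⬛⬛⬛⬛⬛⬛⬛⬛
⬛⬛⬛⬛⬛⬛⬛⬛⬛❓❓❓
⬛⬛⬛⬛⬛⬛⬛⬛⬛❓❓❓
⬛⬛⬛⬛⬜⬜⬜⬛⬛❓❓❓
⬛⬛⬛⬛⬜⬜🔴⬛⬛❓❓❓
⬛⬛⬛⬛⬜⬜⬜⬛⬛❓❓❓
⬛⬛⬛⬛⬛⬜⬛⬛⬛❓❓❓
⬛⬛⬛⬛⬛⬜⬛⬛⬛❓❓❓
⬛⬛❓⬛⬛⬜⬜⬜❓❓❓❓
⬛⬛❓❓❓❓❓❓❓❓❓❓

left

⬛⬛⬛⬛⬛⬛⬛⬛⬛⬛⬛⬛
⬛⬛⬛⬛⬛⬛⬛⬛⬛⬛⬛⬛
⬛⬛⬛⬛⬛⬛⬛⬛⬛⬛⬛⬛
⬛⬛⬛⬛⬛⬛⬛⬛⬛⬛❓❓
⬛⬛⬛⬛⬛⬛⬛⬛⬛⬛❓❓
⬛⬛⬛⬛⬛⬜⬜⬜⬛⬛❓❓
⬛⬛⬛⬛⬛⬜🔴⬜⬛⬛❓❓
⬛⬛⬛⬛⬛⬜⬜⬜⬛⬛❓❓
⬛⬛⬛⬛⬛⬛⬜⬛⬛⬛❓❓
⬛⬛⬛⬛⬛⬛⬜⬛⬛⬛❓❓
⬛⬛⬛❓⬛⬛⬜⬜⬜❓❓❓
⬛⬛⬛❓❓❓❓❓❓❓❓❓

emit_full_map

⬛⬛⬛⬛⬛⬛⬛
⬛⬛⬛⬛⬛⬛⬛
⬛⬛⬜⬜⬜⬛⬛
⬛⬛⬜🔴⬜⬛⬛
⬛⬛⬜⬜⬜⬛⬛
⬛⬛⬛⬜⬛⬛⬛
⬛⬛⬛⬜⬛⬛⬛
❓⬛⬛⬜⬜⬜❓

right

⬛⬛⬛⬛⬛⬛⬛⬛⬛⬛⬛⬛
⬛⬛⬛⬛⬛⬛⬛⬛⬛⬛⬛⬛
⬛⬛⬛⬛⬛⬛⬛⬛⬛⬛⬛⬛
⬛⬛⬛⬛⬛⬛⬛⬛⬛❓❓❓
⬛⬛⬛⬛⬛⬛⬛⬛⬛❓❓❓
⬛⬛⬛⬛⬜⬜⬜⬛⬛❓❓❓
⬛⬛⬛⬛⬜⬜🔴⬛⬛❓❓❓
⬛⬛⬛⬛⬜⬜⬜⬛⬛❓❓❓
⬛⬛⬛⬛⬛⬜⬛⬛⬛❓❓❓
⬛⬛⬛⬛⬛⬜⬛⬛⬛❓❓❓
⬛⬛❓⬛⬛⬜⬜⬜❓❓❓❓
⬛⬛❓❓❓❓❓❓❓❓❓❓

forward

⬛⬛⬛⬛⬛⬛⬛⬛⬛⬛⬛⬛
⬛⬛⬛⬛⬛⬛⬛⬛⬛⬛⬛⬛
⬛⬛⬛⬛⬛⬛⬛⬛⬛⬛⬛⬛
⬛⬛⬛⬛⬛⬛⬛⬛⬛⬛⬛⬛
⬛⬛⬛⬛⬛⬛⬛⬛⬛❓❓❓
⬛⬛⬛⬛⬛⬛⬛⬛⬛❓❓❓
⬛⬛⬛⬛⬜⬜🔴⬛⬛❓❓❓
⬛⬛⬛⬛⬜⬜⬜⬛⬛❓❓❓
⬛⬛⬛⬛⬜⬜⬜⬛⬛❓❓❓
⬛⬛⬛⬛⬛⬜⬛⬛⬛❓❓❓
⬛⬛⬛⬛⬛⬜⬛⬛⬛❓❓❓
⬛⬛❓⬛⬛⬜⬜⬜❓❓❓❓
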